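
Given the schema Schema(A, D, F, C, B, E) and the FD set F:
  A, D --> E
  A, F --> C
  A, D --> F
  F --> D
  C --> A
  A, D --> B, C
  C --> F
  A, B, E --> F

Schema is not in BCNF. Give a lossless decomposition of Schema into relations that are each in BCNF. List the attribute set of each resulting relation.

Candidate keys of the original relation: {A, B, E}, {A, D}, {A, F}, {C}.
{A, B, C, D, E, F}: {F} determines {D, F} here but is not a superkey — split on F --> D, giving {D, F} and {A, B, C, E, F}.
{D, F}: every determinant is a superkey — BCNF.
{A, B, C, E, F}: every determinant is a superkey — BCNF.

{A, B, C, E, F}; {D, F}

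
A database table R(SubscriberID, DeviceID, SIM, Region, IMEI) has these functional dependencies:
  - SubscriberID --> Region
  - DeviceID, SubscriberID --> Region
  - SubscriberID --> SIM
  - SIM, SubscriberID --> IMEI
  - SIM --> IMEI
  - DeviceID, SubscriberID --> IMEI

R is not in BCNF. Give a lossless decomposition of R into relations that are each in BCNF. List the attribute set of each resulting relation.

Candidate key of the original relation: {DeviceID, SubscriberID}.
In {DeviceID, IMEI, Region, SIM, SubscriberID}, {SubscriberID} is not a superkey ({SubscriberID}⁺ restricted to this set is {IMEI, Region, SIM, SubscriberID}), so split on SubscriberID --> IMEI, Region, SIM into {IMEI, Region, SIM, SubscriberID} and {DeviceID, SubscriberID}.
In {IMEI, Region, SIM, SubscriberID}, {SIM} is not a superkey ({SIM}⁺ restricted to this set is {IMEI, SIM}), so split on SIM --> IMEI into {IMEI, SIM} and {Region, SIM, SubscriberID}.
{IMEI, SIM} has no BCNF violation.
{Region, SIM, SubscriberID} has no BCNF violation.
{DeviceID, SubscriberID} has no BCNF violation.

{DeviceID, SubscriberID}; {IMEI, SIM}; {Region, SIM, SubscriberID}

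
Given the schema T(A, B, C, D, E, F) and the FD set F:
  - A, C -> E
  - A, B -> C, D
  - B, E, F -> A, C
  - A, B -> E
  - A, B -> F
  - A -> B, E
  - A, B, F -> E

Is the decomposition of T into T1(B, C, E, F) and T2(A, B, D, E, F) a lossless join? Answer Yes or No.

The shared attributes are {B, E, F} and {B, E, F}⁺ = {A, B, C, D, E, F}.
Since T1 ⊆ {A, B, C, D, E, F}, the intersection is a superkey of T1; the decomposition is lossless.

Yes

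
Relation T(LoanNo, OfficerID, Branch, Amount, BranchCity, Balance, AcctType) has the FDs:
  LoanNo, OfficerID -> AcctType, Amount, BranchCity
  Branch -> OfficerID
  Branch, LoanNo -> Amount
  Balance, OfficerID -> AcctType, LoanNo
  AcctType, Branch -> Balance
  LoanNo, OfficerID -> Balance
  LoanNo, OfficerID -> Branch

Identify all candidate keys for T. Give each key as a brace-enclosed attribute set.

{AcctType, Branch}, {Balance, Branch}, {Balance, OfficerID}, {Branch, LoanNo}, {LoanNo, OfficerID}

{AcctType, Branch}⁺ = {AcctType, Amount, Balance, Branch, BranchCity, LoanNo, OfficerID} — all of the relation — so {AcctType, Branch} is a candidate key.
{Balance, Branch}⁺ = {AcctType, Amount, Balance, Branch, BranchCity, LoanNo, OfficerID} — all of the relation — so {Balance, Branch} is a candidate key.
{Balance, OfficerID}⁺ = {AcctType, Amount, Balance, Branch, BranchCity, LoanNo, OfficerID} — all of the relation — so {Balance, OfficerID} is a candidate key.
{Branch, LoanNo}⁺ = {AcctType, Amount, Balance, Branch, BranchCity, LoanNo, OfficerID} — all of the relation — so {Branch, LoanNo} is a candidate key.
{LoanNo, OfficerID}⁺ = {AcctType, Amount, Balance, Branch, BranchCity, LoanNo, OfficerID} — all of the relation — so {LoanNo, OfficerID} is a candidate key.
No proper subset of any of these is a key, and no other minimal superkey exists.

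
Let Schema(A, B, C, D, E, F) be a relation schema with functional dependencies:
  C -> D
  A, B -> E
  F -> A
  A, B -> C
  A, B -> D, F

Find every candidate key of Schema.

{B} never appears on the right of any FD, so every key must include it.
{A, B}⁺ = {A, B, C, D, E, F}, which is every attribute, so {A, B} is a candidate key.
{B, F}⁺ = {A, B, C, D, E, F}, which is every attribute, so {B, F} is a candidate key.
No proper subset of any of these is a key, and no other minimal superkey exists.

{A, B}, {B, F}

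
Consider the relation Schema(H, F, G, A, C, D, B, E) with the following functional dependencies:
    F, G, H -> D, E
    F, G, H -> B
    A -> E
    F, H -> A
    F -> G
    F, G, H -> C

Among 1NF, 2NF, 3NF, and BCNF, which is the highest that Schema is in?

1NF

Candidate key: {F, H}. Prime attributes: {F, H}.
For A -> E we have {A}⁺ = {A, E}; {A} is not a superkey, so BCNF fails.
A -> E determines the non-prime attribute {E} from a non-superkey — 3NF is violated.
{F} is a proper subset of the key {F, H}, and {F}⁺ contains the non-prime attribute {G} — a partial dependency, so 2NF is violated.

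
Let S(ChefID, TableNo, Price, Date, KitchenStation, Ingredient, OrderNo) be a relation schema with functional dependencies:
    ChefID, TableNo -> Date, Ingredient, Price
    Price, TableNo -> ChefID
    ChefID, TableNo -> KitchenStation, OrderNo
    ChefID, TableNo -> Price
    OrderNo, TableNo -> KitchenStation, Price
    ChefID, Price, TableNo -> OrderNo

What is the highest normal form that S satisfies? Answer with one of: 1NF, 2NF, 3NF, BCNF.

Candidate keys: {ChefID, TableNo}, {OrderNo, TableNo}, {Price, TableNo}. Prime attributes: {ChefID, OrderNo, Price, TableNo}.
The left-hand side of every FD is a superkey, so BCNF is satisfied.

BCNF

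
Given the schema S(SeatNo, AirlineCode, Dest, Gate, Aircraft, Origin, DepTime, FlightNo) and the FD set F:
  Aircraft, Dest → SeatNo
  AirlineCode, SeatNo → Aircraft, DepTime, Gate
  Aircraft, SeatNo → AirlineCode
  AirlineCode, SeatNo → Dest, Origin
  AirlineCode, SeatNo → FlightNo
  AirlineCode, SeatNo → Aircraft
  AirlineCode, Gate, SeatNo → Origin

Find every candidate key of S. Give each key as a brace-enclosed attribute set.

{Aircraft, Dest} is a candidate key since {Aircraft, Dest}⁺ = {Aircraft, AirlineCode, DepTime, Dest, FlightNo, Gate, Origin, SeatNo} covers every attribute.
{Aircraft, SeatNo} is a candidate key since {Aircraft, SeatNo}⁺ = {Aircraft, AirlineCode, DepTime, Dest, FlightNo, Gate, Origin, SeatNo} covers every attribute.
{AirlineCode, SeatNo} is a candidate key since {AirlineCode, SeatNo}⁺ = {Aircraft, AirlineCode, DepTime, Dest, FlightNo, Gate, Origin, SeatNo} covers every attribute.
Any other superkey properly contains one of these, so there are no further candidate keys.

{Aircraft, Dest}, {Aircraft, SeatNo}, {AirlineCode, SeatNo}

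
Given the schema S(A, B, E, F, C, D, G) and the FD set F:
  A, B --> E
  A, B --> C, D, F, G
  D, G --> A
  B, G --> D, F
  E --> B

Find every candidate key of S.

{A, B}⁺ = {A, B, C, D, E, F, G} — all of the relation — so {A, B} is a candidate key.
{A, E}⁺ = {A, B, C, D, E, F, G} — all of the relation — so {A, E} is a candidate key.
{B, G}⁺ = {A, B, C, D, E, F, G} — all of the relation — so {B, G} is a candidate key.
{E, G}⁺ = {A, B, C, D, E, F, G} — all of the relation — so {E, G} is a candidate key.
These are minimal and exhaustive — every other superkey contains one of them.

{A, B}, {A, E}, {B, G}, {E, G}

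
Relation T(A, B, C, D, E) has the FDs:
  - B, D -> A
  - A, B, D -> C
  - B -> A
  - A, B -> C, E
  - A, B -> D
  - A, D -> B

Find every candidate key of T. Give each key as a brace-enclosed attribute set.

{A, D}, {B}

{B}⁺ = {A, B, C, D, E} — all of the relation — so {B} is a candidate key.
{A, D}⁺ = {A, B, C, D, E} — all of the relation — so {A, D} is a candidate key.
Any other superkey properly contains one of these, so there are no further candidate keys.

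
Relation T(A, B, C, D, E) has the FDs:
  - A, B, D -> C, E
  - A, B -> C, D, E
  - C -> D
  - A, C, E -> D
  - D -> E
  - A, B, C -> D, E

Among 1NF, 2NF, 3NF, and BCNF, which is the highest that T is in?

Candidate key: {A, B}. Prime attributes: {A, B}.
For C -> D we have {C}⁺ = {C, D, E}; {C} is not a superkey, so BCNF fails.
C -> D determines the non-prime attribute {D} from a non-superkey — 3NF is violated.
No non-prime attribute depends on a proper subset of any candidate key, so 2NF holds.

2NF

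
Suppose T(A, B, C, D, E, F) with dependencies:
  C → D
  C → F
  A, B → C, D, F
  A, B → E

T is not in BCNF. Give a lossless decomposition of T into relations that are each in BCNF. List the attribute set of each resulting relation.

Candidate key of the original relation: {A, B}.
{A, B, C, D, E, F}: {C} determines {C, D, F} here but is not a superkey — split on C → D, F, giving {C, D, F} and {A, B, C, E}.
{C, D, F} is in BCNF.
{A, B, C, E} is in BCNF.

{A, B, C, E}; {C, D, F}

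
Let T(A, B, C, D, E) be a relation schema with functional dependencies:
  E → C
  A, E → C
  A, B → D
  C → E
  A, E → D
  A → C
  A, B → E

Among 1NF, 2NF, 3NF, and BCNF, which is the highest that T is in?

1NF

Candidate key: {A, B}. Prime attributes: {A, B}.
E → C breaks BCNF: {E}⁺ = {C, E}, so {E} is not a superkey.
E → C has non-prime {C} on the right and a non-superkey on the left, so 3NF fails.
The proper key subset {A} of {A, B} determines non-prime {C, D, E}, so the relation is not even in 2NF.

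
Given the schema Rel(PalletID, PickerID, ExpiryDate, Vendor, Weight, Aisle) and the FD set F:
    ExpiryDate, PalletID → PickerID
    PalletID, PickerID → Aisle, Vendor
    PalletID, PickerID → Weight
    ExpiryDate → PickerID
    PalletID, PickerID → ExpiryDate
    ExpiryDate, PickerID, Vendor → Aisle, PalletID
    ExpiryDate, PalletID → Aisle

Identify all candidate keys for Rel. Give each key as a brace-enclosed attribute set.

{ExpiryDate, PalletID}, {ExpiryDate, Vendor}, {PalletID, PickerID}

Closure of {ExpiryDate, PalletID} is {Aisle, ExpiryDate, PalletID, PickerID, Vendor, Weight}, the whole schema; {ExpiryDate, PalletID} is a candidate key.
Closure of {ExpiryDate, Vendor} is {Aisle, ExpiryDate, PalletID, PickerID, Vendor, Weight}, the whole schema; {ExpiryDate, Vendor} is a candidate key.
Closure of {PalletID, PickerID} is {Aisle, ExpiryDate, PalletID, PickerID, Vendor, Weight}, the whole schema; {PalletID, PickerID} is a candidate key.
Any other superkey properly contains one of these, so there are no further candidate keys.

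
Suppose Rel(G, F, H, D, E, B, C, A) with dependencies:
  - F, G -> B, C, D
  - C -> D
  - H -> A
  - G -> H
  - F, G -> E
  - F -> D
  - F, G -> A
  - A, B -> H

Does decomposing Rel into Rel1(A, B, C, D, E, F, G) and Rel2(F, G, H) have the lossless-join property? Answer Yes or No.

Common attributes: {F, G}; their closure is {A, B, C, D, E, F, G, H}.
This includes all of Rel1, so the common attributes are a superkey of Rel1 — the join is lossless.

Yes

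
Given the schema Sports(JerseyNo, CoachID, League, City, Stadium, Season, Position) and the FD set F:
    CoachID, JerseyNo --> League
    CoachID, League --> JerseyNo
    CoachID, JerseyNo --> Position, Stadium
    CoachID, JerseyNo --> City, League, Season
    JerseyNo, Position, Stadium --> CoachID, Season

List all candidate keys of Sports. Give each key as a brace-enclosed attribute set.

{CoachID, JerseyNo}, {CoachID, League}, {JerseyNo, Position, Stadium}

Closure of {CoachID, JerseyNo} is {City, CoachID, JerseyNo, League, Position, Season, Stadium}, the whole schema; {CoachID, JerseyNo} is a candidate key.
Closure of {CoachID, League} is {City, CoachID, JerseyNo, League, Position, Season, Stadium}, the whole schema; {CoachID, League} is a candidate key.
Closure of {JerseyNo, Position, Stadium} is {City, CoachID, JerseyNo, League, Position, Season, Stadium}, the whole schema; {JerseyNo, Position, Stadium} is a candidate key.
These are minimal and exhaustive — every other superkey contains one of them.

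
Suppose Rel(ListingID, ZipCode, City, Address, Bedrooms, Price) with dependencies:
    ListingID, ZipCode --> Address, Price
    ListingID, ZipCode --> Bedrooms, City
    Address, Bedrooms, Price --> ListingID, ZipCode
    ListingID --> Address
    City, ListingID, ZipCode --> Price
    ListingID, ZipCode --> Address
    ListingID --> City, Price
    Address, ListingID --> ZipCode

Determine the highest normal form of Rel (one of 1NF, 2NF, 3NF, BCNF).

BCNF

Candidate keys: {Address, Bedrooms, Price}, {ListingID}. Prime attributes: {Address, Bedrooms, ListingID, Price}.
Every FD has a superkey on the left, so the relation is in BCNF.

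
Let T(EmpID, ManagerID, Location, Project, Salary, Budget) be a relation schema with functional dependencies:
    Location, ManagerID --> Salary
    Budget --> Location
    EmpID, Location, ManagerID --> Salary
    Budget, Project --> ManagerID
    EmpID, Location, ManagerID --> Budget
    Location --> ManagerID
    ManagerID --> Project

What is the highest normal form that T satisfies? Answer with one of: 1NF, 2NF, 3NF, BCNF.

1NF

Candidate keys: {Budget, EmpID}, {EmpID, Location}. Prime attributes: {Budget, EmpID, Location}.
For Location, ManagerID --> Salary we have {Location, ManagerID}⁺ = {Location, ManagerID, Project, Salary}; {Location, ManagerID} is not a superkey, so BCNF fails.
Location, ManagerID --> Salary determines the non-prime attribute {Salary} from a non-superkey — 3NF is violated.
Since {Budget} ⊂ {Budget, EmpID} and {Budget}⁺ ⊇ {ManagerID, Project, Salary} with {ManagerID, Project, Salary} non-prime, there is a partial dependency; 2NF fails.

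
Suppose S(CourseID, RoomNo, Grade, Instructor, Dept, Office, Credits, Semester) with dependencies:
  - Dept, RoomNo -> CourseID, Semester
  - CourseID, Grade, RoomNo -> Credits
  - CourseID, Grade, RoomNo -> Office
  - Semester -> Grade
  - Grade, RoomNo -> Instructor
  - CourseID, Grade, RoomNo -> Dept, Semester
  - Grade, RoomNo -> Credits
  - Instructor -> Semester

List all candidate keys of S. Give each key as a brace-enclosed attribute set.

Attributes never on any right-hand side: {RoomNo} — every candidate key must contain it.
{Dept, RoomNo}⁺ = {CourseID, Credits, Dept, Grade, Instructor, Office, RoomNo, Semester} — all of the relation — so {Dept, RoomNo} is a candidate key.
{CourseID, Grade, RoomNo}⁺ = {CourseID, Credits, Dept, Grade, Instructor, Office, RoomNo, Semester} — all of the relation — so {CourseID, Grade, RoomNo} is a candidate key.
{CourseID, Instructor, RoomNo}⁺ = {CourseID, Credits, Dept, Grade, Instructor, Office, RoomNo, Semester} — all of the relation — so {CourseID, Instructor, RoomNo} is a candidate key.
{CourseID, RoomNo, Semester}⁺ = {CourseID, Credits, Dept, Grade, Instructor, Office, RoomNo, Semester} — all of the relation — so {CourseID, RoomNo, Semester} is a candidate key.
No proper subset of any of these is a key, and no other minimal superkey exists.

{CourseID, Grade, RoomNo}, {CourseID, Instructor, RoomNo}, {CourseID, RoomNo, Semester}, {Dept, RoomNo}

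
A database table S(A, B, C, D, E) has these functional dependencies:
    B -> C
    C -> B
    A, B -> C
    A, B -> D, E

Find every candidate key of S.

{A, B}, {A, C}

{A} never appears on the right of any FD, so every key must include it.
{A, B}⁺ = {A, B, C, D, E} — all of the relation — so {A, B} is a candidate key.
{A, C}⁺ = {A, B, C, D, E} — all of the relation — so {A, C} is a candidate key.
Any other superkey properly contains one of these, so there are no further candidate keys.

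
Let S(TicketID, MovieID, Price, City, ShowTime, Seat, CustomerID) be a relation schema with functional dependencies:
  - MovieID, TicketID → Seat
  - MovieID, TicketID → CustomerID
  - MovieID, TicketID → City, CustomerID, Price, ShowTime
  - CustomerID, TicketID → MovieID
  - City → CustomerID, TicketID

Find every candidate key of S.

{City} is a candidate key since {City}⁺ = {City, CustomerID, MovieID, Price, Seat, ShowTime, TicketID} covers every attribute.
{CustomerID, TicketID} is a candidate key since {CustomerID, TicketID}⁺ = {City, CustomerID, MovieID, Price, Seat, ShowTime, TicketID} covers every attribute.
{MovieID, TicketID} is a candidate key since {MovieID, TicketID}⁺ = {City, CustomerID, MovieID, Price, Seat, ShowTime, TicketID} covers every attribute.
These are minimal and exhaustive — every other superkey contains one of them.

{City}, {CustomerID, TicketID}, {MovieID, TicketID}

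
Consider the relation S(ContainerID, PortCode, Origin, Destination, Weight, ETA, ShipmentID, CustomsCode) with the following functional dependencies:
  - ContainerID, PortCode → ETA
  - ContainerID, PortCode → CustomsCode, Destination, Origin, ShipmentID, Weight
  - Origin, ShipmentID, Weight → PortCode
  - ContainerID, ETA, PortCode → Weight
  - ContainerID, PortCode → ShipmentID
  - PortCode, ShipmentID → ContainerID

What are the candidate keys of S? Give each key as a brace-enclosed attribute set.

{ContainerID, PortCode}, {Origin, ShipmentID, Weight}, {PortCode, ShipmentID}

{ContainerID, PortCode} is a candidate key since {ContainerID, PortCode}⁺ = {ContainerID, CustomsCode, Destination, ETA, Origin, PortCode, ShipmentID, Weight} covers every attribute.
{PortCode, ShipmentID} is a candidate key since {PortCode, ShipmentID}⁺ = {ContainerID, CustomsCode, Destination, ETA, Origin, PortCode, ShipmentID, Weight} covers every attribute.
{Origin, ShipmentID, Weight} is a candidate key since {Origin, ShipmentID, Weight}⁺ = {ContainerID, CustomsCode, Destination, ETA, Origin, PortCode, ShipmentID, Weight} covers every attribute.
No proper subset of any of these is a key, and no other minimal superkey exists.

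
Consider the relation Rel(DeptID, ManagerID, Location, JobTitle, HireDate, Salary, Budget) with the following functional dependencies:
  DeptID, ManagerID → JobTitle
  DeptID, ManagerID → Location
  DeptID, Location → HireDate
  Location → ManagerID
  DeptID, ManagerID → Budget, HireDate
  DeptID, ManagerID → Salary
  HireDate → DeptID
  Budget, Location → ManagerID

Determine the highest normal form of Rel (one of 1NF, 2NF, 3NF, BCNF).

Candidate keys: {DeptID, Location}, {DeptID, ManagerID}, {HireDate, Location}, {HireDate, ManagerID}. Prime attributes: {DeptID, HireDate, Location, ManagerID}.
Location → ManagerID: {Location}⁺ = {Location, ManagerID}, which is not all of the attributes, so the left side is not a superkey — BCNF is violated.
But every attribute on its right side ({ManagerID}) is prime, and the same holds for every other non-superkey FD, so 3NF still holds.

3NF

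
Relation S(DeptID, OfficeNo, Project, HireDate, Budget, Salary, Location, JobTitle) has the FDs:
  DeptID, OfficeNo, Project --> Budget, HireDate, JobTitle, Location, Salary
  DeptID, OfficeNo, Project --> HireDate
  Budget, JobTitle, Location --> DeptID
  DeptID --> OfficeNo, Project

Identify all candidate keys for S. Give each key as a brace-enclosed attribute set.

{DeptID} is a candidate key since {DeptID}⁺ = {Budget, DeptID, HireDate, JobTitle, Location, OfficeNo, Project, Salary} covers every attribute.
{Budget, JobTitle, Location} is a candidate key since {Budget, JobTitle, Location}⁺ = {Budget, DeptID, HireDate, JobTitle, Location, OfficeNo, Project, Salary} covers every attribute.
These are minimal and exhaustive — every other superkey contains one of them.

{Budget, JobTitle, Location}, {DeptID}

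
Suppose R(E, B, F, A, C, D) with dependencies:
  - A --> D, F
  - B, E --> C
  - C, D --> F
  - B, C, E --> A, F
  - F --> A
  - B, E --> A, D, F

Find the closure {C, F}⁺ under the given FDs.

Start with {C, F}.
F --> A applies; add {A} → now {A, C, F}.
A --> D, F applies; add {D} → now {A, C, D, F}.
No further FD applies.

{A, C, D, F}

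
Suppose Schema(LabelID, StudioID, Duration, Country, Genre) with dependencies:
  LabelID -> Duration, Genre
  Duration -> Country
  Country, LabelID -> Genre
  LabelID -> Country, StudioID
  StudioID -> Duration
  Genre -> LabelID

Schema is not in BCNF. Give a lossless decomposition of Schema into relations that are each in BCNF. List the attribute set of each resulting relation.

Candidate keys of the original relation: {Genre}, {LabelID}.
Within {Country, Duration, Genre, LabelID, StudioID}: {Duration}⁺ ∩ {Country, Duration, Genre, LabelID, StudioID} = {Country, Duration}, not the whole set, so Duration -> Country violates BCNF; decompose into {Country, Duration} and {Duration, Genre, LabelID, StudioID}.
{Country, Duration} has no BCNF violation.
Within {Duration, Genre, LabelID, StudioID}: {StudioID}⁺ ∩ {Duration, Genre, LabelID, StudioID} = {Duration, StudioID}, not the whole set, so StudioID -> Duration violates BCNF; decompose into {Duration, StudioID} and {Genre, LabelID, StudioID}.
{Duration, StudioID} has no BCNF violation.
{Genre, LabelID, StudioID} has no BCNF violation.

{Country, Duration}; {Duration, StudioID}; {Genre, LabelID, StudioID}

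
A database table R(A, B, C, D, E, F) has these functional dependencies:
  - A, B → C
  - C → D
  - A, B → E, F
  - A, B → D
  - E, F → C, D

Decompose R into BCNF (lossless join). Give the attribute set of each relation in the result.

Candidate key of the original relation: {A, B}.
In {A, B, C, D, E, F}, {C} is not a superkey ({C}⁺ restricted to this set is {C, D}), so split on C → D into {C, D} and {A, B, C, E, F}.
{C, D} has no BCNF violation.
In {A, B, C, E, F}, {E, F} is not a superkey ({E, F}⁺ restricted to this set is {C, E, F}), so split on E, F → C into {C, E, F} and {A, B, E, F}.
{C, E, F} has no BCNF violation.
{A, B, E, F} has no BCNF violation.

{A, B, E, F}; {C, D}; {C, E, F}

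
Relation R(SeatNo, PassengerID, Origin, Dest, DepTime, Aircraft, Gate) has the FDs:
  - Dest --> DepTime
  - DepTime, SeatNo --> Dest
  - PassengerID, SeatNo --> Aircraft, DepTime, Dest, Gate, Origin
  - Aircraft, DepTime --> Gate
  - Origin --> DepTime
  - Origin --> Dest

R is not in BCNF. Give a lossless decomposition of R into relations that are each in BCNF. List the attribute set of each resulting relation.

Candidate key of the original relation: {PassengerID, SeatNo}.
Within {Aircraft, DepTime, Dest, Gate, Origin, PassengerID, SeatNo}: {Dest}⁺ ∩ {Aircraft, DepTime, Dest, Gate, Origin, PassengerID, SeatNo} = {DepTime, Dest}, not the whole set, so Dest --> DepTime violates BCNF; decompose into {DepTime, Dest} and {Aircraft, Dest, Gate, Origin, PassengerID, SeatNo}.
{DepTime, Dest}: every determinant is a superkey — BCNF.
Within {Aircraft, Dest, Gate, Origin, PassengerID, SeatNo}: {Origin}⁺ ∩ {Aircraft, Dest, Gate, Origin, PassengerID, SeatNo} = {Dest, Origin}, not the whole set, so Origin --> Dest violates BCNF; decompose into {Dest, Origin} and {Aircraft, Gate, Origin, PassengerID, SeatNo}.
{Dest, Origin}: every determinant is a superkey — BCNF.
Within {Aircraft, Gate, Origin, PassengerID, SeatNo}: {Aircraft, Origin}⁺ ∩ {Aircraft, Gate, Origin, PassengerID, SeatNo} = {Aircraft, Gate, Origin}, not the whole set, so Aircraft, Origin --> Gate violates BCNF; decompose into {Aircraft, Gate, Origin} and {Aircraft, Origin, PassengerID, SeatNo}.
{Aircraft, Gate, Origin}: every determinant is a superkey — BCNF.
{Aircraft, Origin, PassengerID, SeatNo}: every determinant is a superkey — BCNF.

{Aircraft, Gate, Origin}; {Aircraft, Origin, PassengerID, SeatNo}; {DepTime, Dest}; {Dest, Origin}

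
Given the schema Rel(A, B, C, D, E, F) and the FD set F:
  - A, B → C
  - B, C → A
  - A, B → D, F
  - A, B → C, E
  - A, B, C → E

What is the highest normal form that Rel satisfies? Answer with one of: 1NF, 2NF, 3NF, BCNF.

Candidate keys: {A, B}, {B, C}. Prime attributes: {A, B, C}.
The left-hand side of every FD is a superkey, so BCNF is satisfied.

BCNF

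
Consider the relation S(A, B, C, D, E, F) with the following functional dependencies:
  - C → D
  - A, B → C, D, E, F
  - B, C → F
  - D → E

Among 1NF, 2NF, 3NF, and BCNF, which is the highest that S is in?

Candidate key: {A, B}. Prime attributes: {A, B}.
C → D breaks BCNF: {C}⁺ = {C, D, E}, so {C} is not a superkey.
C → D has non-prime {D} on the right and a non-superkey on the left, so 3NF fails.
No non-prime attribute depends on a proper subset of any candidate key, so 2NF holds.

2NF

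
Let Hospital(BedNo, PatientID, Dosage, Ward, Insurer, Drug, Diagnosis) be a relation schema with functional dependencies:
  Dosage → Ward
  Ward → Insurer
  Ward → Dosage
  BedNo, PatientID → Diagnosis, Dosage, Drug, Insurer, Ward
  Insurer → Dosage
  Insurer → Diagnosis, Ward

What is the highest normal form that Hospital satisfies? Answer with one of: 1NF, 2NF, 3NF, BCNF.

Candidate key: {BedNo, PatientID}. Prime attributes: {BedNo, PatientID}.
Dosage → Ward: {Dosage}⁺ = {Diagnosis, Dosage, Insurer, Ward}, which is not all of the attributes, so the left side is not a superkey — BCNF is violated.
Dosage → Ward has non-prime {Ward} on the right and a non-superkey on the left, so 3NF fails.
No non-prime attribute depends on a proper subset of any candidate key, so 2NF holds.

2NF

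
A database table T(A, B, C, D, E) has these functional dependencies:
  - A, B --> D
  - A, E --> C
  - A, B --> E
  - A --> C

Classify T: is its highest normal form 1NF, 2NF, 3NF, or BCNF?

Candidate key: {A, B}. Prime attributes: {A, B}.
For A, E --> C we have {A, E}⁺ = {A, C, E}; {A, E} is not a superkey, so BCNF fails.
Because {C} is non-prime and the left side of A, E --> C is not a superkey, the relation is not in 3NF.
{A} is a proper subset of the key {A, B}, and {A}⁺ contains the non-prime attribute {C} — a partial dependency, so 2NF is violated.

1NF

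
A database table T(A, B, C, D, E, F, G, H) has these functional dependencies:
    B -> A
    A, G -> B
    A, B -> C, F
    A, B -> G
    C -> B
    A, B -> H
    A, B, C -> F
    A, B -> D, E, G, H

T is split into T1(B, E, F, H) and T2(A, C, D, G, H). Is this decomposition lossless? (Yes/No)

Common attributes: {H}; their closure is {H}.
Neither T1 nor T2 is contained in that closure, so the decomposition is lossy.

No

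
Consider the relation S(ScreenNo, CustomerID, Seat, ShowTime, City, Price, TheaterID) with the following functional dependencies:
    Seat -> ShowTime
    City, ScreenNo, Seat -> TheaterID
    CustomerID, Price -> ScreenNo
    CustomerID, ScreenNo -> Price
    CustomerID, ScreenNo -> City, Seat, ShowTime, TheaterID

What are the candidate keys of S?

{CustomerID, Price}, {CustomerID, ScreenNo}

Attributes never on any right-hand side: {CustomerID} — every candidate key must contain it.
Closure of {CustomerID, Price} is {City, CustomerID, Price, ScreenNo, Seat, ShowTime, TheaterID}, the whole schema; {CustomerID, Price} is a candidate key.
Closure of {CustomerID, ScreenNo} is {City, CustomerID, Price, ScreenNo, Seat, ShowTime, TheaterID}, the whole schema; {CustomerID, ScreenNo} is a candidate key.
These are minimal and exhaustive — every other superkey contains one of them.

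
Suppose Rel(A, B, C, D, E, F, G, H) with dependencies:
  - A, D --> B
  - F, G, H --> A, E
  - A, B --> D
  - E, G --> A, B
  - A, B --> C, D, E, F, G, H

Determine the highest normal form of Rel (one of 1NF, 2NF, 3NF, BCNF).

BCNF

Candidate keys: {A, B}, {A, D}, {E, G}, {F, G, H}. Prime attributes: {A, B, D, E, F, G, H}.
Every FD has a superkey on the left, so the relation is in BCNF.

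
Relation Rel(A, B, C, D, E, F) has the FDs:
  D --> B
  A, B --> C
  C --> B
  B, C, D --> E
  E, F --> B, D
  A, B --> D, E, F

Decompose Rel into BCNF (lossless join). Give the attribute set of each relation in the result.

Candidate keys of the original relation: {A, B}, {A, C}, {A, D}, {A, E, F}.
In {A, B, C, D, E, F}, {D} is not a superkey ({D}⁺ restricted to this set is {B, D}), so split on D --> B into {B, D} and {A, C, D, E, F}.
{B, D} is in BCNF.
In {A, C, D, E, F}, {E, F} is not a superkey ({E, F}⁺ restricted to this set is {D, E, F}), so split on E, F --> D into {D, E, F} and {A, C, E, F}.
{D, E, F} is in BCNF.
{A, C, E, F} is in BCNF.

{A, C, E, F}; {B, D}; {D, E, F}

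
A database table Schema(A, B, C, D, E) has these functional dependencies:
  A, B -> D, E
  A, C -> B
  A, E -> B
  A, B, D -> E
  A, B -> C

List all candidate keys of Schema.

{A, B}, {A, C}, {A, E}

Attributes never on any right-hand side: {A} — every candidate key must contain it.
{A, B} is a candidate key since {A, B}⁺ = {A, B, C, D, E} covers every attribute.
{A, C} is a candidate key since {A, C}⁺ = {A, B, C, D, E} covers every attribute.
{A, E} is a candidate key since {A, E}⁺ = {A, B, C, D, E} covers every attribute.
Any other superkey properly contains one of these, so there are no further candidate keys.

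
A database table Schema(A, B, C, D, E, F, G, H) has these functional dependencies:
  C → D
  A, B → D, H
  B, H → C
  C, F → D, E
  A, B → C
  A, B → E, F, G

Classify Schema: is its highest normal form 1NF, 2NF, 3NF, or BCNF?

Candidate key: {A, B}. Prime attributes: {A, B}.
C → D breaks BCNF: {C}⁺ = {C, D}, so {C} is not a superkey.
Because {D} is non-prime and the left side of C → D is not a superkey, the relation is not in 3NF.
No non-prime attribute depends on a proper subset of any candidate key, so 2NF holds.

2NF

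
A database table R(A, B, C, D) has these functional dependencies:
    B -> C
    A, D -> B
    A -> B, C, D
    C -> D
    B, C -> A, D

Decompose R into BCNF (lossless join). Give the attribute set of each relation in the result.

Candidate keys of the original relation: {A}, {B}.
{A, B, C, D}: {C} determines {C, D} here but is not a superkey — split on C -> D, giving {C, D} and {A, B, C}.
{C, D} has no BCNF violation.
{A, B, C} has no BCNF violation.

{A, B, C}; {C, D}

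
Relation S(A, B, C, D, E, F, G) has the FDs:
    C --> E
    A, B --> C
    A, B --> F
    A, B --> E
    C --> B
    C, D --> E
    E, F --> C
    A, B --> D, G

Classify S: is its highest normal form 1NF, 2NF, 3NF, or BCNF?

3NF

Candidate keys: {A, B}, {A, C}, {A, E, F}. Prime attributes: {A, B, C, E, F}.
C --> E: {C}⁺ = {B, C, E}, which is not all of the attributes, so the left side is not a superkey — BCNF is violated.
Since {E} ⊆ prime attributes and every other non-superkey FD also has a prime right side, the schema is in 3NF.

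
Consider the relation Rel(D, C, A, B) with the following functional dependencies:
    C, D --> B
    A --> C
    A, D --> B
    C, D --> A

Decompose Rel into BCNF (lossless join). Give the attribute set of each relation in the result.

{A, B, D}; {A, C}

Candidate keys of the original relation: {A, D}, {C, D}.
{A, B, C, D}: {A} determines {A, C} here but is not a superkey — split on A --> C, giving {A, C} and {A, B, D}.
{A, C} has no BCNF violation.
{A, B, D} has no BCNF violation.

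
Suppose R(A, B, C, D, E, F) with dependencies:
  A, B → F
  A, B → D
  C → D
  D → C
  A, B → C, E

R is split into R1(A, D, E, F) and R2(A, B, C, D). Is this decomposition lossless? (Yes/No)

No

Common attributes: {A, D}; their closure is {A, C, D}.
R1 ⊄ {A, C, D} and R2 ⊄ {A, C, D}, so the split is lossy.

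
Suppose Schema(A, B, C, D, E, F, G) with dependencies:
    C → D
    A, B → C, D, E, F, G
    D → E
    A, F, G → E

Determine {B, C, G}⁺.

Start with {B, C, G}.
C → D applies; add {D} → now {B, C, D, G}.
D → E applies; add {E} → now {B, C, D, E, G}.
No further FD applies.

{B, C, D, E, G}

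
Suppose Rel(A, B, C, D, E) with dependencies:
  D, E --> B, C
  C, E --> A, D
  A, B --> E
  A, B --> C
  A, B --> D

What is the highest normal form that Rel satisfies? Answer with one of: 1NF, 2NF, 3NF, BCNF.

Candidate keys: {A, B}, {C, E}, {D, E}. Prime attributes: {A, B, C, D, E}.
Every FD has a superkey on the left, so the relation is in BCNF.

BCNF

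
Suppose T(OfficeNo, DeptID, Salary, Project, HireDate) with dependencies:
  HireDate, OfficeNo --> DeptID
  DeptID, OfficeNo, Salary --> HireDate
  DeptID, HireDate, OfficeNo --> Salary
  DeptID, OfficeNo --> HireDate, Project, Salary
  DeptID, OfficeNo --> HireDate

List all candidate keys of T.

{OfficeNo} never appears on the right of any FD, so every key must include it.
Closure of {DeptID, OfficeNo} is {DeptID, HireDate, OfficeNo, Project, Salary}, the whole schema; {DeptID, OfficeNo} is a candidate key.
Closure of {HireDate, OfficeNo} is {DeptID, HireDate, OfficeNo, Project, Salary}, the whole schema; {HireDate, OfficeNo} is a candidate key.
These are minimal and exhaustive — every other superkey contains one of them.

{DeptID, OfficeNo}, {HireDate, OfficeNo}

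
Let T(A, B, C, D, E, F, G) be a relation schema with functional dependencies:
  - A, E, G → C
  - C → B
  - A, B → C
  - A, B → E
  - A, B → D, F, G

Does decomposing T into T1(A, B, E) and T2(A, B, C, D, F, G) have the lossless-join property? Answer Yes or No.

Yes

Common attributes: {A, B}; their closure is {A, B, C, D, E, F, G}.
Since T1 ⊆ {A, B, C, D, E, F, G}, the intersection is a superkey of T1; the decomposition is lossless.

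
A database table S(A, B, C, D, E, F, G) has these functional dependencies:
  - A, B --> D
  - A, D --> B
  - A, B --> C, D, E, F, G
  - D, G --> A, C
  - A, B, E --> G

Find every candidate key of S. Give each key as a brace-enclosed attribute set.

{A, B}⁺ = {A, B, C, D, E, F, G} — all of the relation — so {A, B} is a candidate key.
{A, D}⁺ = {A, B, C, D, E, F, G} — all of the relation — so {A, D} is a candidate key.
{D, G}⁺ = {A, B, C, D, E, F, G} — all of the relation — so {D, G} is a candidate key.
Any other superkey properly contains one of these, so there are no further candidate keys.

{A, B}, {A, D}, {D, G}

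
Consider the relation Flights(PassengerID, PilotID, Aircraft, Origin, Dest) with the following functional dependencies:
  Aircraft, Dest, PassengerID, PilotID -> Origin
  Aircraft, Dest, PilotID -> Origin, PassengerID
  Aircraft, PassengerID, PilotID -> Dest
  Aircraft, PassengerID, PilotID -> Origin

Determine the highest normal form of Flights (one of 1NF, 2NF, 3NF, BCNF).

BCNF

Candidate keys: {Aircraft, Dest, PilotID}, {Aircraft, PassengerID, PilotID}. Prime attributes: {Aircraft, Dest, PassengerID, PilotID}.
Every FD has a superkey on the left, so the relation is in BCNF.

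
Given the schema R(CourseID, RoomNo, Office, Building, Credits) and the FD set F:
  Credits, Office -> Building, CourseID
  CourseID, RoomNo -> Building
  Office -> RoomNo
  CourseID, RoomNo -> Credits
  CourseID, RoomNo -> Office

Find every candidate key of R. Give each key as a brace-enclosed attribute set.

Closure of {CourseID, Office} is {Building, CourseID, Credits, Office, RoomNo}, the whole schema; {CourseID, Office} is a candidate key.
Closure of {CourseID, RoomNo} is {Building, CourseID, Credits, Office, RoomNo}, the whole schema; {CourseID, RoomNo} is a candidate key.
Closure of {Credits, Office} is {Building, CourseID, Credits, Office, RoomNo}, the whole schema; {Credits, Office} is a candidate key.
These are minimal and exhaustive — every other superkey contains one of them.

{CourseID, Office}, {CourseID, RoomNo}, {Credits, Office}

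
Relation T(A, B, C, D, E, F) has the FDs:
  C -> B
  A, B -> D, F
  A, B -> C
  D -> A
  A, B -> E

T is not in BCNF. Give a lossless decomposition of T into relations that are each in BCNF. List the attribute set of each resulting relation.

{A, D}; {B, C}; {C, D, E, F}

Candidate keys of the original relation: {A, B}, {A, C}, {B, D}, {C, D}.
{A, B, C, D, E, F}: {C} determines {B, C} here but is not a superkey — split on C -> B, giving {B, C} and {A, C, D, E, F}.
{B, C} has no BCNF violation.
{A, C, D, E, F}: {D} determines {A, D} here but is not a superkey — split on D -> A, giving {A, D} and {C, D, E, F}.
{A, D} has no BCNF violation.
{C, D, E, F} has no BCNF violation.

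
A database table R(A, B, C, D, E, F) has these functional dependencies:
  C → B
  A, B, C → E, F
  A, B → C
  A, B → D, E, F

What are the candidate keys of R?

{A, B}, {A, C}

Attributes never on any right-hand side: {A} — every candidate key must contain it.
{A, B}⁺ = {A, B, C, D, E, F} — all of the relation — so {A, B} is a candidate key.
{A, C}⁺ = {A, B, C, D, E, F} — all of the relation — so {A, C} is a candidate key.
No proper subset of any of these is a key, and no other minimal superkey exists.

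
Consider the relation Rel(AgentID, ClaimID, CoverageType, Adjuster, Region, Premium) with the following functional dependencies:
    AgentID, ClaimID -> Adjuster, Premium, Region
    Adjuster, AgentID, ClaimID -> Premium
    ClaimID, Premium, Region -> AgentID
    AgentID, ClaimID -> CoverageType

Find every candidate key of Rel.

{AgentID, ClaimID}, {ClaimID, Premium, Region}

No FD produces {ClaimID}, so it must be in every candidate key.
{AgentID, ClaimID}⁺ = {Adjuster, AgentID, ClaimID, CoverageType, Premium, Region}, which is every attribute, so {AgentID, ClaimID} is a candidate key.
{ClaimID, Premium, Region}⁺ = {Adjuster, AgentID, ClaimID, CoverageType, Premium, Region}, which is every attribute, so {ClaimID, Premium, Region} is a candidate key.
No proper subset of any of these is a key, and no other minimal superkey exists.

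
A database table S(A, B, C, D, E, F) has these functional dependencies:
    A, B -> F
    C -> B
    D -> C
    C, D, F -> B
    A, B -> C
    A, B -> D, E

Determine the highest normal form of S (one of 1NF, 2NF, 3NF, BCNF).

3NF

Candidate keys: {A, B}, {A, C}, {A, D}. Prime attributes: {A, B, C, D}.
C -> B breaks BCNF: {C}⁺ = {B, C}, so {C} is not a superkey.
Since {B} ⊆ prime attributes and every other non-superkey FD also has a prime right side, the schema is in 3NF.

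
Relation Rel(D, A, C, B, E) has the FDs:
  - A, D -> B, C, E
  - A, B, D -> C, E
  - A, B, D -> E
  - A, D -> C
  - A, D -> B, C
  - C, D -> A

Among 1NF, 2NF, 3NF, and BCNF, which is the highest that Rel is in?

Candidate keys: {A, D}, {C, D}. Prime attributes: {A, C, D}.
The left-hand side of every FD is a superkey, so BCNF is satisfied.

BCNF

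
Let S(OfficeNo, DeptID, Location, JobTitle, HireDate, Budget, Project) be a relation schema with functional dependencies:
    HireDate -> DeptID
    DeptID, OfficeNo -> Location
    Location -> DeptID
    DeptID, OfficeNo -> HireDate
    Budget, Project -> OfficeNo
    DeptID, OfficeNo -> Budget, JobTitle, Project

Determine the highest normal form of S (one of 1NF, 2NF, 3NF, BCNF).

3NF

Candidate keys: {Budget, DeptID, Project}, {Budget, HireDate, Project}, {Budget, Location, Project}, {DeptID, OfficeNo}, {HireDate, OfficeNo}, {Location, OfficeNo}. Prime attributes: {Budget, DeptID, HireDate, Location, OfficeNo, Project}.
For HireDate -> DeptID we have {HireDate}⁺ = {DeptID, HireDate}; {HireDate} is not a superkey, so BCNF fails.
Its right-hand attributes {DeptID} are all prime, as are those of every other non-superkey FD — the relation is in 3NF.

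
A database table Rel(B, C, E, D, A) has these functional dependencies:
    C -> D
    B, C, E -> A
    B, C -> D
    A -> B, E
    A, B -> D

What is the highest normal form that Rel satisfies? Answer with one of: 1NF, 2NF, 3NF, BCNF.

1NF

Candidate keys: {A, C}, {B, C, E}. Prime attributes: {A, B, C, E}.
C -> D breaks BCNF: {C}⁺ = {C, D}, so {C} is not a superkey.
C -> D has non-prime {D} on the right and a non-superkey on the left, so 3NF fails.
The proper key subset {A} of {A, C} determines non-prime {D}, so the relation is not even in 2NF.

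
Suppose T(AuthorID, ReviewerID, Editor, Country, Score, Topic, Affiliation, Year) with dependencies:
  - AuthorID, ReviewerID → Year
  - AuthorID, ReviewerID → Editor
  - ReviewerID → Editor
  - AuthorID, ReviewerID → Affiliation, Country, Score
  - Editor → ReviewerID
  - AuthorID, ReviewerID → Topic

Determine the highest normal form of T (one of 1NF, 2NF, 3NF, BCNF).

3NF

Candidate keys: {AuthorID, Editor}, {AuthorID, ReviewerID}. Prime attributes: {AuthorID, Editor, ReviewerID}.
ReviewerID → Editor breaks BCNF: {ReviewerID}⁺ = {Editor, ReviewerID}, so {ReviewerID} is not a superkey.
But every attribute on its right side ({Editor}) is prime, and the same holds for every other non-superkey FD, so 3NF still holds.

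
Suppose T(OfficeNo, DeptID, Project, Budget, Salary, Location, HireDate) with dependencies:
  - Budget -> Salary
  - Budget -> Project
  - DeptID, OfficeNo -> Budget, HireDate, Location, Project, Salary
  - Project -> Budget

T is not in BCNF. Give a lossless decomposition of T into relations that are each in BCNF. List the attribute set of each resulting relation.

{Budget, DeptID, HireDate, Location, OfficeNo}; {Budget, Project, Salary}

Candidate key of the original relation: {DeptID, OfficeNo}.
Within {Budget, DeptID, HireDate, Location, OfficeNo, Project, Salary}: {Budget}⁺ ∩ {Budget, DeptID, HireDate, Location, OfficeNo, Project, Salary} = {Budget, Project, Salary}, not the whole set, so Budget -> Project, Salary violates BCNF; decompose into {Budget, Project, Salary} and {Budget, DeptID, HireDate, Location, OfficeNo}.
{Budget, Project, Salary}: every determinant is a superkey — BCNF.
{Budget, DeptID, HireDate, Location, OfficeNo}: every determinant is a superkey — BCNF.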